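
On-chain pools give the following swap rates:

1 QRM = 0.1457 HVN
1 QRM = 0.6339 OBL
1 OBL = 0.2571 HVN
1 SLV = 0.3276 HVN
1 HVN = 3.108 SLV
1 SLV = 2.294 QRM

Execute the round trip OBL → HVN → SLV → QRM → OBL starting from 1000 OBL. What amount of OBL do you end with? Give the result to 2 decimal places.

1000 OBL × 0.2571 = 257.1 HVN
257.1 HVN × 3.108 = 799.0668 SLV
799.0668 SLV × 2.294 = 1833.0592392 QRM
1833.0592392 QRM × 0.6339 = 1161.97625172888 OBL

1161.98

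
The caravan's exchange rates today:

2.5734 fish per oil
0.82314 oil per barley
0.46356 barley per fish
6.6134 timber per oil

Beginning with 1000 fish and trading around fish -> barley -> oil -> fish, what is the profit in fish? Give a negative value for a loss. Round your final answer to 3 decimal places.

-18.055

1000 fish × 0.46356 = 463.56 barley
463.56 barley × 0.82314 = 381.5747784 oil
381.5747784 oil × 2.5734 = 981.94453473456 fish
Net change: 981.94453473456 − 1000 = -18.05546526544 fish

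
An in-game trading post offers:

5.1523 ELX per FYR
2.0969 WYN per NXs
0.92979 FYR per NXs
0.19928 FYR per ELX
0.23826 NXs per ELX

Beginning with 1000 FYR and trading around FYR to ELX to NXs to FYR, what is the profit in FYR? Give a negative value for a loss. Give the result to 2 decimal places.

141.40

1000 FYR × 5.1523 = 5152.3 ELX
5152.3 ELX × 0.23826 = 1227.586998 NXs
1227.586998 NXs × 0.92979 = 1141.39811487042 FYR
Net change: 1141.39811487042 − 1000 = 141.39811487042 FYR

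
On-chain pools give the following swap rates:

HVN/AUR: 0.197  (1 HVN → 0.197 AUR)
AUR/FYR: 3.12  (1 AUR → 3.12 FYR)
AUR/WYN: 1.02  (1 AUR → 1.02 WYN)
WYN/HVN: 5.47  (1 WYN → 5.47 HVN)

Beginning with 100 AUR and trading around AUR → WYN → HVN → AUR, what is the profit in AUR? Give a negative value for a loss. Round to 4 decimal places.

9.9142

100 AUR × 1.02 = 102 WYN
102 WYN × 5.47 = 557.94 HVN
557.94 HVN × 0.197 = 109.91418 AUR
Net change: 109.91418 − 100 = 9.91418 AUR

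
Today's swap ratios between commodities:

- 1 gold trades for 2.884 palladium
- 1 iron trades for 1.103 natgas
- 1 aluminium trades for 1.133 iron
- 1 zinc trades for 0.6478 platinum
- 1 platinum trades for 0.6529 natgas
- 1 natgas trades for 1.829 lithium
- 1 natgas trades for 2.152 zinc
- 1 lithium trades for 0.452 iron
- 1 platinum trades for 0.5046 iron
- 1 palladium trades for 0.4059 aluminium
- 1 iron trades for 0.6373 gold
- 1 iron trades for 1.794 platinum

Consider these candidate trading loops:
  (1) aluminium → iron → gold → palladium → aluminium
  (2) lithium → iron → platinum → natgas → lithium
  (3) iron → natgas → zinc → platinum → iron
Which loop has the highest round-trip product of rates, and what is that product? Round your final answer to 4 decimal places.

0.9683

(1) 1.133 × 0.6373 × 2.884 × 0.4059 = 0.84526
(2) 0.452 × 1.794 × 0.6529 × 1.829 = 0.96833
(3) 1.103 × 2.152 × 0.6478 × 0.5046 = 0.77590
Highest is cycle (2) at 0.9683 (≤1, no arbitrage).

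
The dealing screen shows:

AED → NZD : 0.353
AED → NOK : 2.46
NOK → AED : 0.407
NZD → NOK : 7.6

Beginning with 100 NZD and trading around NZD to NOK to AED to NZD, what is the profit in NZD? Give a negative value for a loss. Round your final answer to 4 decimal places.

9.1900

100 NZD × 7.6 = 760 NOK
760 NOK × 0.407 = 309.32 AED
309.32 AED × 0.353 = 109.18996 NZD
Net change: 109.18996 − 100 = 9.18996 NZD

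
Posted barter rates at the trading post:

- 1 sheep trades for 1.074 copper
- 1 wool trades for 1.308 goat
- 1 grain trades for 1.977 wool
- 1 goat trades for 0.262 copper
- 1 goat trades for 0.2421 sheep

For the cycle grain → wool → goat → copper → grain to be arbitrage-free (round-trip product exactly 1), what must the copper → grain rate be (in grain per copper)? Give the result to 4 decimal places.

Known legs of the cycle: 1.977 × 1.308 × 0.262 = 0.677509992
For no arbitrage the full-cycle product must be 1, so the missing rate is 1 / 0.677509992 ≈ 1.475993.

1.4760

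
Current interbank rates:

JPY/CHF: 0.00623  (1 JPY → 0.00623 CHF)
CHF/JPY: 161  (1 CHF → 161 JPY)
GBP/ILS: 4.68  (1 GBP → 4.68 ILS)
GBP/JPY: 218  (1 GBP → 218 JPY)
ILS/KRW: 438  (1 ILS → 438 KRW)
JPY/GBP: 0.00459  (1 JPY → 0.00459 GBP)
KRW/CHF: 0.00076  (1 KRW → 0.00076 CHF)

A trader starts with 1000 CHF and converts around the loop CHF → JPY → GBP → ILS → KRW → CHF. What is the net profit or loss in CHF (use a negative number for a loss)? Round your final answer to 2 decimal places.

1000 CHF × 161 = 161000 JPY
161000 JPY × 0.00459 = 738.99 GBP
738.99 GBP × 4.68 = 3458.4732 ILS
3458.4732 ILS × 438 = 1514811.2616 KRW
1514811.2616 KRW × 0.00076 = 1151.256558816 CHF
Net change: 1151.256558816 − 1000 = 151.256558816 CHF

151.26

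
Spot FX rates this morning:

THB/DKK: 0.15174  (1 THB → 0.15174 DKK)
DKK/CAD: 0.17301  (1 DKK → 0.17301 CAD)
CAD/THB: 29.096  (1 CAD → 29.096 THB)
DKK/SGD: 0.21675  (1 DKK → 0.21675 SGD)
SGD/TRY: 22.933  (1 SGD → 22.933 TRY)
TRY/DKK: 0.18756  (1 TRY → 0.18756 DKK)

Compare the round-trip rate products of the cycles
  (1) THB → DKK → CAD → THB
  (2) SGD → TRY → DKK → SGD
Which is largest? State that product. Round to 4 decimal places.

(1) 0.15174 × 0.17301 × 29.096 = 0.76384
(2) 22.933 × 0.18756 × 0.21675 = 0.93231
Highest is cycle (2) at 0.9323 (≤1, no arbitrage).

0.9323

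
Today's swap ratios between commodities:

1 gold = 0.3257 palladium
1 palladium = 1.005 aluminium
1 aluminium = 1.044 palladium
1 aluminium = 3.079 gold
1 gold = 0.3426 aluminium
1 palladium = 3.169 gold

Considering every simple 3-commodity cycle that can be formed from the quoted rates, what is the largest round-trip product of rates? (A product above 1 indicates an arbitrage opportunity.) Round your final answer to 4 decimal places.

gold→aluminium→palladium→gold: 0.3426 × 1.044 × 3.169 = 1.13347
gold→palladium→aluminium→gold: 0.3257 × 1.005 × 3.079 = 1.00784
Maximum is gold→aluminium→palladium→gold at 1.1335; arbitrage exists.

1.1335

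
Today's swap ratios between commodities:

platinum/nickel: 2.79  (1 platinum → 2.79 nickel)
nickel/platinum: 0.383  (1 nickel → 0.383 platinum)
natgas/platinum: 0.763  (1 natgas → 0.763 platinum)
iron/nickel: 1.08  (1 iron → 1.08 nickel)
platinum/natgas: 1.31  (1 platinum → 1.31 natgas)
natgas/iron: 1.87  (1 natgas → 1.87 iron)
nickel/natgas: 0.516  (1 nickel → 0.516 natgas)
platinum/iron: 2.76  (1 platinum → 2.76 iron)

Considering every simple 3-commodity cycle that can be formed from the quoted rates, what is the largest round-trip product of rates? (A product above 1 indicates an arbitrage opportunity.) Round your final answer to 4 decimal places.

1.1416

nickel→platinum→iron→nickel: 0.383 × 2.76 × 1.08 = 1.14165
nickel→natgas→platinum→nickel: 0.516 × 0.763 × 2.79 = 1.09845
nickel→natgas→iron→nickel: 0.516 × 1.87 × 1.08 = 1.04211
Maximum is nickel→platinum→iron→nickel at 1.1416; arbitrage exists.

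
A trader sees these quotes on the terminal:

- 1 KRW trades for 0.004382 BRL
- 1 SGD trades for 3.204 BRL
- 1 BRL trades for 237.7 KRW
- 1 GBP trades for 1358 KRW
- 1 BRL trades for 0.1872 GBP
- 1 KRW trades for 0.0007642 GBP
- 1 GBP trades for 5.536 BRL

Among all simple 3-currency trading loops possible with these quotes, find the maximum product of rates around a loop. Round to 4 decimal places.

1.1140

BRL→GBP→KRW→BRL: 0.1872 × 1358 × 0.004382 = 1.11398
BRL→KRW→GBP→BRL: 237.7 × 0.0007642 × 5.536 = 1.00562
Maximum is BRL→GBP→KRW→BRL at 1.1140; arbitrage exists.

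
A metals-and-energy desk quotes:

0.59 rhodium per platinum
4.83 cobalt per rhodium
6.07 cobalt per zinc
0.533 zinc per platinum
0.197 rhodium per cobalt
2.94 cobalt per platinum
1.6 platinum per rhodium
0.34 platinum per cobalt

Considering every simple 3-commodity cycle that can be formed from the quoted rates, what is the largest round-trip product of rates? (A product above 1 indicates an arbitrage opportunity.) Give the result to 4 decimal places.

1.1000

cobalt→platinum→zinc→cobalt: 0.34 × 0.533 × 6.07 = 1.10001
cobalt→platinum→rhodium→cobalt: 0.34 × 0.59 × 4.83 = 0.96890
cobalt→rhodium→platinum→cobalt: 0.197 × 1.6 × 2.94 = 0.92669
Maximum is cobalt→platinum→zinc→cobalt at 1.1000; arbitrage exists.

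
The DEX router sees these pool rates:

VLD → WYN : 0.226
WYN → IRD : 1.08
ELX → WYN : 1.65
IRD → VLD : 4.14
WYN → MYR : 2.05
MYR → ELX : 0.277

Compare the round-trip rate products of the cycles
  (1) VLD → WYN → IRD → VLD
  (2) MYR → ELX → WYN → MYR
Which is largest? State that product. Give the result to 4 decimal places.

(1) 0.226 × 1.08 × 4.14 = 1.01049
(2) 0.277 × 1.65 × 2.05 = 0.93695
Highest is cycle (1) at 1.0105 (>1, arbitrage).

1.0105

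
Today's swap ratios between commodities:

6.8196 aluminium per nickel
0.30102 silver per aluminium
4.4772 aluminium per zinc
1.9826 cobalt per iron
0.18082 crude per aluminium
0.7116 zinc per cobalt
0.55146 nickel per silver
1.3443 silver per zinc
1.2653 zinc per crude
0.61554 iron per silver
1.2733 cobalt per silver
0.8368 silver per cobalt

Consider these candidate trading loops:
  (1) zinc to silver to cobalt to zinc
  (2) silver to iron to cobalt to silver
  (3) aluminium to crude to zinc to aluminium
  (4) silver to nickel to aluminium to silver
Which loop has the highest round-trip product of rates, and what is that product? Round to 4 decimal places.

1.2180

(1) 1.3443 × 1.2733 × 0.7116 = 1.21804
(2) 0.61554 × 1.9826 × 0.8368 = 1.02121
(3) 0.18082 × 1.2653 × 4.4772 = 1.02435
(4) 0.55146 × 6.8196 × 0.30102 = 1.13206
Highest is cycle (1) at 1.2180 (>1, arbitrage).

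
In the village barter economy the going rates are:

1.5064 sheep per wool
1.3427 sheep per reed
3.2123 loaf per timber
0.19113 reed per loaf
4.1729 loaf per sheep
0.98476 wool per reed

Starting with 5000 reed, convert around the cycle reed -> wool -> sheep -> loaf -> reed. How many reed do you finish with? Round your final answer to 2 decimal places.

5915.72

5000 reed × 0.98476 = 4923.8 wool
4923.8 wool × 1.5064 = 7417.21232 sheep
7417.21232 sheep × 4.1729 = 30951.285290128 loaf
30951.285290128 loaf × 0.19113 = 5915.71915750216464 reed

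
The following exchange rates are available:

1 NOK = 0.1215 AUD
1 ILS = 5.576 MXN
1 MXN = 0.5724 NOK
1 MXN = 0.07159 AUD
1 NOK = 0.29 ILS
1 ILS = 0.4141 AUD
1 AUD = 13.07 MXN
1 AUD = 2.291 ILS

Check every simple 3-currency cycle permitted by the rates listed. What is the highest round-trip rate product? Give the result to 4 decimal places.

ILS→MXN→NOK→ILS: 5.576 × 0.5724 × 0.29 = 0.92559
ILS→MXN→AUD→ILS: 5.576 × 0.07159 × 2.291 = 0.91453
NOK→AUD→MXN→NOK: 0.1215 × 13.07 × 0.5724 = 0.90897
Maximum is ILS→MXN→NOK→ILS at 0.9256; no arbitrage — every cycle loses value.

0.9256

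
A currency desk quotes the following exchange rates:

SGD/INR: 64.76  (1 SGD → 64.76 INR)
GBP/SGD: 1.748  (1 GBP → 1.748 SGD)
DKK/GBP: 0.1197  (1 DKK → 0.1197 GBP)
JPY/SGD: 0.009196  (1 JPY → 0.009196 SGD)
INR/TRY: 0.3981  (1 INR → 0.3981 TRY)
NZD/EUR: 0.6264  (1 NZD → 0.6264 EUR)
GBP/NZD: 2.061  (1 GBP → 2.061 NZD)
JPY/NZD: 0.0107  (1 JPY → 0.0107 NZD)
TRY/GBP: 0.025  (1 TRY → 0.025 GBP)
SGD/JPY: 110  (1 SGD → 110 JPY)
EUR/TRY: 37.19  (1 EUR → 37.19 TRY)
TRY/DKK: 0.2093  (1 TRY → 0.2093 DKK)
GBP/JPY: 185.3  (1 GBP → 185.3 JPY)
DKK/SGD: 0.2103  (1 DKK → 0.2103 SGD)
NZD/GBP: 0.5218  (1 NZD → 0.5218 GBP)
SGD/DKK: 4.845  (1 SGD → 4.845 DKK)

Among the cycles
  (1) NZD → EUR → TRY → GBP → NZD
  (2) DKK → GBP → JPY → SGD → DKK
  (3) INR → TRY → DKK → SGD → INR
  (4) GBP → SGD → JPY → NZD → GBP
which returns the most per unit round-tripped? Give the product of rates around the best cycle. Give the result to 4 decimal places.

(1) 0.6264 × 37.19 × 0.025 × 2.061 = 1.20032
(2) 0.1197 × 185.3 × 0.009196 × 4.845 = 0.98824
(3) 0.3981 × 0.2093 × 0.2103 × 64.76 = 1.13477
(4) 1.748 × 110 × 0.0107 × 0.5218 = 1.07355
Highest is cycle (1) at 1.2003 (>1, arbitrage).

1.2003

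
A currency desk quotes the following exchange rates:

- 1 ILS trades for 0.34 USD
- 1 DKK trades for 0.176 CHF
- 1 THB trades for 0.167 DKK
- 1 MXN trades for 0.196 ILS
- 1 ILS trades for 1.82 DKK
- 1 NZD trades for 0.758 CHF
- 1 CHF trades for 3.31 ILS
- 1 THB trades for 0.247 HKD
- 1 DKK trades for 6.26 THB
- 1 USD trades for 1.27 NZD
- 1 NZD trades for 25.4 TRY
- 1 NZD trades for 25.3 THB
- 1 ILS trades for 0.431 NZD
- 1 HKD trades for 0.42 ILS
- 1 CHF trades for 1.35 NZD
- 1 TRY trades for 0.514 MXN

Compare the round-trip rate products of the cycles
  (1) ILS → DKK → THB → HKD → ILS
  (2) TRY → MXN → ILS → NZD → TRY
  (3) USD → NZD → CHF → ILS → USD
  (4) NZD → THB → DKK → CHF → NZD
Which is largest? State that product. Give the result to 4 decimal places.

(1) 1.82 × 6.26 × 0.247 × 0.42 = 1.18193
(2) 0.514 × 0.196 × 0.431 × 25.4 = 1.10288
(3) 1.27 × 0.758 × 3.31 × 0.34 = 1.08338
(4) 25.3 × 0.167 × 0.176 × 1.35 = 1.00388
Highest is cycle (1) at 1.1819 (>1, arbitrage).

1.1819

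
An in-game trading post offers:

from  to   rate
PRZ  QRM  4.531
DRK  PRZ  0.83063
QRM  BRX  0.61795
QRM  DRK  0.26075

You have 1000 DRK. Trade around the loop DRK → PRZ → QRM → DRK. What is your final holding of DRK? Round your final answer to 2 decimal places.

981.35

1000 DRK × 0.83063 = 830.63 PRZ
830.63 PRZ × 4.531 = 3763.58453 QRM
3763.58453 QRM × 0.26075 = 981.3546661975 DRK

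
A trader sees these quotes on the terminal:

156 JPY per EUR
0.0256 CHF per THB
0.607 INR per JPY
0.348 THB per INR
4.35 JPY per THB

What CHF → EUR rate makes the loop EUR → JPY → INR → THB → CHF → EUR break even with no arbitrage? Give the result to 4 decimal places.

Known legs of the cycle: 156 × 0.607 × 0.348 × 0.0256 = 0.8435920896
For no arbitrage the full-cycle product must be 1, so the missing rate is 1 / 0.8435920896 ≈ 1.185407.

1.1854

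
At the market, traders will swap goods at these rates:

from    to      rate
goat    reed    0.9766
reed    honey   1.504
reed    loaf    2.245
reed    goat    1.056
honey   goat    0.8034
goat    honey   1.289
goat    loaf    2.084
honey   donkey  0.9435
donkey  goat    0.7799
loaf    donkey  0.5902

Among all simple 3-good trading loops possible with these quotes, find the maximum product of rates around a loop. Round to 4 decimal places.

reed→honey→goat→reed: 1.504 × 0.8034 × 0.9766 = 1.18004
goat→loaf→donkey→goat: 2.084 × 0.5902 × 0.7799 = 0.95926
honey→donkey→goat→honey: 0.9435 × 0.7799 × 1.289 = 0.94849
Maximum is reed→honey→goat→reed at 1.1800; arbitrage exists.

1.1800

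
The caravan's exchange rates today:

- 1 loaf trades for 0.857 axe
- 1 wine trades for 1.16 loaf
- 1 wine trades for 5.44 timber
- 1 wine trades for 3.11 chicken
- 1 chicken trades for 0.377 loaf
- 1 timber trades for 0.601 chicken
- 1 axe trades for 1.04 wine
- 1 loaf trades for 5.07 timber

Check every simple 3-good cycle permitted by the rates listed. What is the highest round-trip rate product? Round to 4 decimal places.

timber→chicken→loaf→timber: 0.601 × 0.377 × 5.07 = 1.14875
wine→loaf→axe→wine: 1.16 × 0.857 × 1.04 = 1.03388
Maximum is timber→chicken→loaf→timber at 1.1487; arbitrage exists.

1.1487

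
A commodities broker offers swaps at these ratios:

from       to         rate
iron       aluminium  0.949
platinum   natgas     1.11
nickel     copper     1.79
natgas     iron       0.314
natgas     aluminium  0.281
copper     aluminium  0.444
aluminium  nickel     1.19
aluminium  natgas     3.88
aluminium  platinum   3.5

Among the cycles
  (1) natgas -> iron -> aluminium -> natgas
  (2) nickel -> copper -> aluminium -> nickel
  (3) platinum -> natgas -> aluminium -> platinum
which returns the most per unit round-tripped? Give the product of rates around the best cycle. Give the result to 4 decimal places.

(1) 0.314 × 0.949 × 3.88 = 1.15619
(2) 1.79 × 0.444 × 1.19 = 0.94576
(3) 1.11 × 0.281 × 3.5 = 1.09169
Highest is cycle (1) at 1.1562 (>1, arbitrage).

1.1562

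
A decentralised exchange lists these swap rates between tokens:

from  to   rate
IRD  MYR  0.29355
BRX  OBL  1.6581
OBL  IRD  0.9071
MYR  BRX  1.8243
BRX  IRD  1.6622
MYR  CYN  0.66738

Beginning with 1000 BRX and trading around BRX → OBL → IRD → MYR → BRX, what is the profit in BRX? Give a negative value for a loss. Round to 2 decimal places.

1000 BRX × 1.6581 = 1658.1 OBL
1658.1 OBL × 0.9071 = 1504.06251 IRD
1504.06251 IRD × 0.29355 = 441.5175498105 MYR
441.5175498105 MYR × 1.8243 = 805.46046611929515 BRX
Net change: 805.46046611929515 − 1000 = -194.53953388070485 BRX

-194.54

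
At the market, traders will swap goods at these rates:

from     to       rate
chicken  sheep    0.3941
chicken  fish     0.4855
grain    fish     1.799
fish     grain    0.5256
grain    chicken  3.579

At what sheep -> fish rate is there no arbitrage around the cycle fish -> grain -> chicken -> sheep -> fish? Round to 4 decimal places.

1.3489

Known legs of the cycle: 0.5256 × 3.579 × 0.3941 = 0.74135033784
For no arbitrage the full-cycle product must be 1, so the missing rate is 1 / 0.74135033784 ≈ 1.348890.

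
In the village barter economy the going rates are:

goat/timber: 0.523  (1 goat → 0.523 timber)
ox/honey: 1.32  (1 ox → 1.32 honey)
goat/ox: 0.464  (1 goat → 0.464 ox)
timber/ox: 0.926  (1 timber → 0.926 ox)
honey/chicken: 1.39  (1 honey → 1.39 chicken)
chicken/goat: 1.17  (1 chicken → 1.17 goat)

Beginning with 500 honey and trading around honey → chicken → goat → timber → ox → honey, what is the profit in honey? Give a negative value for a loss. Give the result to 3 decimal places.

19.825

500 honey × 1.39 = 695 chicken
695 chicken × 1.17 = 813.15 goat
813.15 goat × 0.523 = 425.27745 timber
425.27745 timber × 0.926 = 393.8069187 ox
393.8069187 ox × 1.32 = 519.825132684 honey
Net change: 519.825132684 − 500 = 19.825132684 honey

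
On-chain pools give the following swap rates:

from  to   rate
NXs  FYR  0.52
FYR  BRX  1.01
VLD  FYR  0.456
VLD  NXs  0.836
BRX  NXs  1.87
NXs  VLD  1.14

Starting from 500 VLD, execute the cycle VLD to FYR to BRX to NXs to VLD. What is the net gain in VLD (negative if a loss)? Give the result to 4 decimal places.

-9.0891

500 VLD × 0.456 = 228 FYR
228 FYR × 1.01 = 230.28 BRX
230.28 BRX × 1.87 = 430.6236 NXs
430.6236 NXs × 1.14 = 490.910904 VLD
Net change: 490.910904 − 500 = -9.089096 VLD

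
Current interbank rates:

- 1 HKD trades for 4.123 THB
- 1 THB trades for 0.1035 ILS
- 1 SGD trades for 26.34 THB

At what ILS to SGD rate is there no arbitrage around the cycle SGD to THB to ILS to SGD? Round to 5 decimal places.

0.36681

Known legs of the cycle: 26.34 × 0.1035 = 2.72619
For no arbitrage the full-cycle product must be 1, so the missing rate is 1 / 2.72619 ≈ 0.3668123.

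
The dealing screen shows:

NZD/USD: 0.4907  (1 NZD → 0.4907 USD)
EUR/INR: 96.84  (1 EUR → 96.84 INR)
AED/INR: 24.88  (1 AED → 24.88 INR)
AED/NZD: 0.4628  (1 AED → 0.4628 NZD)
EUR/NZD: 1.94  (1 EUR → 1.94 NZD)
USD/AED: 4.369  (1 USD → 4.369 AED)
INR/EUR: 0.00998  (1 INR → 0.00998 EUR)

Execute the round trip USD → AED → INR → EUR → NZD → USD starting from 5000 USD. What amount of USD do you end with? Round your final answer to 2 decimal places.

5000 USD × 4.369 = 21845 AED
21845 AED × 24.88 = 543503.6 INR
543503.6 INR × 0.00998 = 5424.165928 EUR
5424.165928 EUR × 1.94 = 10522.88190032 NZD
10522.88190032 NZD × 0.4907 = 5163.578148487024 USD

5163.58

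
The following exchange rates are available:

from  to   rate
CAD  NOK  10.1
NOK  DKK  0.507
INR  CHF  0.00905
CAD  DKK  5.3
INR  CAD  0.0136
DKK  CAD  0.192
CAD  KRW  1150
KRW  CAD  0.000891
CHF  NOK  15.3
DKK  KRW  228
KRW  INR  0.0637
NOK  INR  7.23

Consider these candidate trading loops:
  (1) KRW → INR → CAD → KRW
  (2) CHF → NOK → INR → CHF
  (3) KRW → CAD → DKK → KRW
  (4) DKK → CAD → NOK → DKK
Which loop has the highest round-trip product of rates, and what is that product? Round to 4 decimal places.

(1) 0.0637 × 0.0136 × 1150 = 0.99627
(2) 15.3 × 7.23 × 0.00905 = 1.00110
(3) 0.000891 × 5.3 × 228 = 1.07668
(4) 0.192 × 10.1 × 0.507 = 0.98317
Highest is cycle (3) at 1.0767 (>1, arbitrage).

1.0767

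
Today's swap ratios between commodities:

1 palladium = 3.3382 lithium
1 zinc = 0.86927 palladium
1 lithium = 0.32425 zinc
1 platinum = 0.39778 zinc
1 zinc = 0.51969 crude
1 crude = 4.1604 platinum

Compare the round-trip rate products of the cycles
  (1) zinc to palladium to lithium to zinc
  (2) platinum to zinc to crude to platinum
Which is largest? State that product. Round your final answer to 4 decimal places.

0.9409

(1) 0.86927 × 3.3382 × 0.32425 = 0.94091
(2) 0.39778 × 0.51969 × 4.1604 = 0.86005
Highest is cycle (1) at 0.9409 (≤1, no arbitrage).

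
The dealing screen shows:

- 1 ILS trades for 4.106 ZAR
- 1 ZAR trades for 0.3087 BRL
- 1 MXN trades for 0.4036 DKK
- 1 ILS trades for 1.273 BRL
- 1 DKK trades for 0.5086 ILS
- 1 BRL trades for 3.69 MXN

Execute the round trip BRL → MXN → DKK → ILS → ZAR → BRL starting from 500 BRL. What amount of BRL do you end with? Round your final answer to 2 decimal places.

480.04

500 BRL × 3.69 = 1845 MXN
1845 MXN × 0.4036 = 744.642 DKK
744.642 DKK × 0.5086 = 378.7249212 ILS
378.7249212 ILS × 4.106 = 1555.0445264472 ZAR
1555.0445264472 ZAR × 0.3087 = 480.04224531425064 BRL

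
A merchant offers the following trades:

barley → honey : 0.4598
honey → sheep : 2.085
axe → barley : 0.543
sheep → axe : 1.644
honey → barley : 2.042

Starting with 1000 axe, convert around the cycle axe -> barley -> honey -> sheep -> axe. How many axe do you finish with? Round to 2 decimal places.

855.81

1000 axe × 0.543 = 543 barley
543 barley × 0.4598 = 249.6714 honey
249.6714 honey × 2.085 = 520.564869 sheep
520.564869 sheep × 1.644 = 855.808644636 axe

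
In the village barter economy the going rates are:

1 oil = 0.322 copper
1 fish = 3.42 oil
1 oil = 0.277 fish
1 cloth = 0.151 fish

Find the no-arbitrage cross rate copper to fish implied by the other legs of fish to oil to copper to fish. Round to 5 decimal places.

Known legs of the cycle: 3.42 × 0.322 = 1.10124
For no arbitrage the full-cycle product must be 1, so the missing rate is 1 / 1.10124 ≈ 0.9080673.

0.90807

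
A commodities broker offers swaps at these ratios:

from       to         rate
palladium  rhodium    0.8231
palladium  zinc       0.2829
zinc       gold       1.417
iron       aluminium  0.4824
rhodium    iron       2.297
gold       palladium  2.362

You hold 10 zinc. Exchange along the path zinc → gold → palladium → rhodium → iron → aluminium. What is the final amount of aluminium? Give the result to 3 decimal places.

10 zinc × 1.417 = 14.17 gold
14.17 gold × 2.362 = 33.46954 palladium
33.46954 palladium × 0.8231 = 27.548778374 rhodium
27.548778374 rhodium × 2.297 = 63.279543925078 iron
63.279543925078 iron × 0.4824 = 30.5260519894576272 aluminium

30.526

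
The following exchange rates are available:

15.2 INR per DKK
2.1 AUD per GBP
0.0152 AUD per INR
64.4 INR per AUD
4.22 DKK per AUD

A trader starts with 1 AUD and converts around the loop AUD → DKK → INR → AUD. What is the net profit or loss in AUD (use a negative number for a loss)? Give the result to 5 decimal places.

-0.02501

1 AUD × 4.22 = 4.22 DKK
4.22 DKK × 15.2 = 64.144 INR
64.144 INR × 0.0152 = 0.9749888 AUD
Net change: 0.9749888 − 1 = -0.0250112 AUD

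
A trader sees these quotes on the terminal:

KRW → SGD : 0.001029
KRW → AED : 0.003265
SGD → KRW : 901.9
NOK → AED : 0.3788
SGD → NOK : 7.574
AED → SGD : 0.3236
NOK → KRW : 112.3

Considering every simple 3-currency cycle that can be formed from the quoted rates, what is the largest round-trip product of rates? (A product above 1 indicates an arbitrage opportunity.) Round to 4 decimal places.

SGD→KRW→AED→SGD: 901.9 × 0.003265 × 0.3236 = 0.95291
NOK→AED→SGD→NOK: 0.3788 × 0.3236 × 7.574 = 0.92842
NOK→KRW→SGD→NOK: 112.3 × 0.001029 × 7.574 = 0.87523
Maximum is SGD→KRW→AED→SGD at 0.9529; no arbitrage — every cycle loses value.

0.9529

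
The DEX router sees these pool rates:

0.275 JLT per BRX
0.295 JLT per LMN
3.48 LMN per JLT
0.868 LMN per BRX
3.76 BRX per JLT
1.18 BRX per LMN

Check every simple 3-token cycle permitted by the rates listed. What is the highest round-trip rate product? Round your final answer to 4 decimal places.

LMN→BRX→JLT→LMN: 1.18 × 0.275 × 3.48 = 1.12926
LMN→JLT→BRX→LMN: 0.295 × 3.76 × 0.868 = 0.96279
Maximum is LMN→BRX→JLT→LMN at 1.1293; arbitrage exists.

1.1293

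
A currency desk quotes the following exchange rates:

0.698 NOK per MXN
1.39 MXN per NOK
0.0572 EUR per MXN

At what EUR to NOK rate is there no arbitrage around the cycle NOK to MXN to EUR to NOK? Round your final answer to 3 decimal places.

12.577

Known legs of the cycle: 1.39 × 0.0572 = 0.079508
For no arbitrage the full-cycle product must be 1, so the missing rate is 1 / 0.079508 ≈ 12.57735.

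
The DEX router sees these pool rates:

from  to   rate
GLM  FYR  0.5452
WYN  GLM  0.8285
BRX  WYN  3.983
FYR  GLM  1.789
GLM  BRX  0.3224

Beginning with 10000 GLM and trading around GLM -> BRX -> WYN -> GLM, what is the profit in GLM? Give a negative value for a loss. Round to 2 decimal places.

638.93

10000 GLM × 0.3224 = 3224 BRX
3224 BRX × 3.983 = 12841.192 WYN
12841.192 WYN × 0.8285 = 10638.927572 GLM
Net change: 10638.927572 − 10000 = 638.927572 GLM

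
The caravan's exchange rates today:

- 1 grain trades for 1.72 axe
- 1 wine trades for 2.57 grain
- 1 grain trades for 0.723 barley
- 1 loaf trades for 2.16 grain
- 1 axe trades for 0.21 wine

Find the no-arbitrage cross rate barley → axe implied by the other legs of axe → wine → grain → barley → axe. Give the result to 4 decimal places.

Known legs of the cycle: 0.21 × 2.57 × 0.723 = 0.3902031
For no arbitrage the full-cycle product must be 1, so the missing rate is 1 / 0.3902031 ≈ 2.562768.

2.5628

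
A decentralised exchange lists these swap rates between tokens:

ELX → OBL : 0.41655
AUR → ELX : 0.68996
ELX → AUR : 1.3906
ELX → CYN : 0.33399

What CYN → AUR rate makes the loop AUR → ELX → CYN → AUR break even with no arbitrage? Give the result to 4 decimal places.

4.3395

Known legs of the cycle: 0.68996 × 0.33399 = 0.2304397404
For no arbitrage the full-cycle product must be 1, so the missing rate is 1 / 0.2304397404 ≈ 4.339529.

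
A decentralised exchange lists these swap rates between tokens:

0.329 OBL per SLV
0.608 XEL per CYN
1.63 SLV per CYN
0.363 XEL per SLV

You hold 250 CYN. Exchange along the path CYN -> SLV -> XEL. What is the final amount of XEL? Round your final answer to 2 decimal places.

147.92

250 CYN × 1.63 = 407.5 SLV
407.5 SLV × 0.363 = 147.9225 XEL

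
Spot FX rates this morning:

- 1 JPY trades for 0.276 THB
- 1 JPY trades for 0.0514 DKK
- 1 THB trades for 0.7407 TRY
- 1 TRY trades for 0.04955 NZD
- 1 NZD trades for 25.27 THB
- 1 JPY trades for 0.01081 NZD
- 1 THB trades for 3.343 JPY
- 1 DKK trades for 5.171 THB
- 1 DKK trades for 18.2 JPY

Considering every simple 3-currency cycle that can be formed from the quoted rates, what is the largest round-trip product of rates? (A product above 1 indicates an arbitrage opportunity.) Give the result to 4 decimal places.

THB→TRY→NZD→THB: 0.7407 × 0.04955 × 25.27 = 0.92745
JPY→NZD→THB→JPY: 0.01081 × 25.27 × 3.343 = 0.91320
DKK→THB→JPY→DKK: 5.171 × 3.343 × 0.0514 = 0.88853
Maximum is THB→TRY→NZD→THB at 0.9275; no arbitrage — every cycle loses value.

0.9275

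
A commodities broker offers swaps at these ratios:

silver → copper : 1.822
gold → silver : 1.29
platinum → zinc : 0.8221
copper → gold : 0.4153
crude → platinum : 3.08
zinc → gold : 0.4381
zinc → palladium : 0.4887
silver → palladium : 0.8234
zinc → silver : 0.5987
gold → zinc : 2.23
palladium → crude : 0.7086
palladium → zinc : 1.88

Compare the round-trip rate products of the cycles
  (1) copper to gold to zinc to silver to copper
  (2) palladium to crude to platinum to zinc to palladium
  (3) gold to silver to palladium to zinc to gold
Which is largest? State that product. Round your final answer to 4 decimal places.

(1) 0.4153 × 2.23 × 0.5987 × 1.822 = 1.01024
(2) 0.7086 × 3.08 × 0.8221 × 0.4887 = 0.87684
(3) 1.29 × 0.8234 × 1.88 × 0.4381 = 0.87485
Highest is cycle (1) at 1.0102 (>1, arbitrage).

1.0102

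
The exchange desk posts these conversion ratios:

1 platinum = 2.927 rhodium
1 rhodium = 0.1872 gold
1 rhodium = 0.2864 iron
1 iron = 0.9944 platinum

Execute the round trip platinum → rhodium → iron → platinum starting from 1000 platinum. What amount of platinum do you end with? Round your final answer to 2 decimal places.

1000 platinum × 2.927 = 2927 rhodium
2927 rhodium × 0.2864 = 838.2928 iron
838.2928 iron × 0.9944 = 833.59836032 platinum

833.60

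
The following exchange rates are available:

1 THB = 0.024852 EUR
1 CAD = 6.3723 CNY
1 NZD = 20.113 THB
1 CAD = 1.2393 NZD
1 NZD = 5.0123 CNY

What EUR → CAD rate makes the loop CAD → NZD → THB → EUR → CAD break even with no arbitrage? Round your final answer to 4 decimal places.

1.6143

Known legs of the cycle: 1.2393 × 20.113 × 0.024852 = 0.6194619684468
For no arbitrage the full-cycle product must be 1, so the missing rate is 1 / 0.6194619684468 ≈ 1.614304.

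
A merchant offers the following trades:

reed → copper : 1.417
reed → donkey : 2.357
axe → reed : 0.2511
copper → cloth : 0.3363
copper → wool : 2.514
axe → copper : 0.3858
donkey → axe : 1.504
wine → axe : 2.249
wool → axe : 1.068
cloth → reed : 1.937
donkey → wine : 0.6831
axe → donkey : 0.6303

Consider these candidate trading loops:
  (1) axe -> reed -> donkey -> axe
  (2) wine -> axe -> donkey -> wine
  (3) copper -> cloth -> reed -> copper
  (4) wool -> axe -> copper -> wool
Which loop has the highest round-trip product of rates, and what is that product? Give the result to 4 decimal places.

(1) 0.2511 × 2.357 × 1.504 = 0.89013
(2) 2.249 × 0.6303 × 0.6831 = 0.96832
(3) 0.3363 × 1.937 × 1.417 = 0.92305
(4) 1.068 × 0.3858 × 2.514 = 1.03585
Highest is cycle (4) at 1.0359 (>1, arbitrage).

1.0359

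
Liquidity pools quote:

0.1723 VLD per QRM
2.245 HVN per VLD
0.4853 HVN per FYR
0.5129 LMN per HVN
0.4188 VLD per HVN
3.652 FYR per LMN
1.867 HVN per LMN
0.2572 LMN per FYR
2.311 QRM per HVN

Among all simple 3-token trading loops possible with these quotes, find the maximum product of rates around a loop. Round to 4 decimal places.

0.9090

LMN→FYR→HVN→LMN: 3.652 × 0.4853 × 0.5129 = 0.90902
QRM→VLD→HVN→QRM: 0.1723 × 2.245 × 2.311 = 0.89393
Maximum is LMN→FYR→HVN→LMN at 0.9090; no arbitrage — every cycle loses value.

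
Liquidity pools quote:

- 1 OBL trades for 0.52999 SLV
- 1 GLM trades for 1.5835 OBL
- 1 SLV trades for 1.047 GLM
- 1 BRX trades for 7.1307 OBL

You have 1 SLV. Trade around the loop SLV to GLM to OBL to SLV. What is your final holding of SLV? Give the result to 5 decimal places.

0.87868

1 SLV × 1.047 = 1.047 GLM
1.047 GLM × 1.5835 = 1.6579245 OBL
1.6579245 OBL × 0.52999 = 0.878683405755 SLV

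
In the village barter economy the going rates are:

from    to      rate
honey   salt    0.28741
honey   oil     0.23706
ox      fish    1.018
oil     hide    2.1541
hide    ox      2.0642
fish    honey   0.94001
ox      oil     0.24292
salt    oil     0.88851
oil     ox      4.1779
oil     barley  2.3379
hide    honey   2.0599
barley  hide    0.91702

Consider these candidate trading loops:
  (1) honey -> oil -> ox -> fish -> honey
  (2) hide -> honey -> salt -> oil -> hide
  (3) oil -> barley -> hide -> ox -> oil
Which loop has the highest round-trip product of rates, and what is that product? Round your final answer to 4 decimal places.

1.1331

(1) 0.23706 × 4.1779 × 1.018 × 0.94001 = 0.94776
(2) 2.0599 × 0.28741 × 0.88851 × 2.1541 = 1.13312
(3) 2.3379 × 0.91702 × 2.0642 × 0.24292 = 1.07503
Highest is cycle (2) at 1.1331 (>1, arbitrage).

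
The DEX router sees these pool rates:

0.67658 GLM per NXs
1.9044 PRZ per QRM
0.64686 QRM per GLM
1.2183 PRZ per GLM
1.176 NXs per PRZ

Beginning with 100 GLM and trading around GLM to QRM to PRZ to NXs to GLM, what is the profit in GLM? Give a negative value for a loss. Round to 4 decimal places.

100 GLM × 0.64686 = 64.686 QRM
64.686 QRM × 1.9044 = 123.1880184 PRZ
123.1880184 PRZ × 1.176 = 144.8691096384 NXs
144.8691096384 NXs × 0.67658 = 98.015542199148672 GLM
Net change: 98.015542199148672 − 100 = -1.984457800851328 GLM

-1.9845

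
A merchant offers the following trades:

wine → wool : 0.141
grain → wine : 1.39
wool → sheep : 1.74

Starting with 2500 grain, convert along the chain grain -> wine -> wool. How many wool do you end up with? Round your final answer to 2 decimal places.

489.98

2500 grain × 1.39 = 3475 wine
3475 wine × 0.141 = 489.975 wool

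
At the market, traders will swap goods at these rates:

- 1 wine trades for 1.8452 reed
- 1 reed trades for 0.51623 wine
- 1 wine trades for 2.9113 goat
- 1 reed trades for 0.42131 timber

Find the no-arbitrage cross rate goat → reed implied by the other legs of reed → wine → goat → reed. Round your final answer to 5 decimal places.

Known legs of the cycle: 0.51623 × 2.9113 = 1.502900399
For no arbitrage the full-cycle product must be 1, so the missing rate is 1 / 1.502900399 ≈ 0.6653801.

0.66538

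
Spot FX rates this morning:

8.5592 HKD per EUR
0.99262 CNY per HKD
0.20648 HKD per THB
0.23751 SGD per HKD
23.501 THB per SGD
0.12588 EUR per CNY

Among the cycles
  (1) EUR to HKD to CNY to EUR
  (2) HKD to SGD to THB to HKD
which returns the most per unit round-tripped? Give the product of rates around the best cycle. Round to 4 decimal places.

1.1525

(1) 8.5592 × 0.99262 × 0.12588 = 1.06948
(2) 0.23751 × 23.501 × 0.20648 = 1.15251
Highest is cycle (2) at 1.1525 (>1, arbitrage).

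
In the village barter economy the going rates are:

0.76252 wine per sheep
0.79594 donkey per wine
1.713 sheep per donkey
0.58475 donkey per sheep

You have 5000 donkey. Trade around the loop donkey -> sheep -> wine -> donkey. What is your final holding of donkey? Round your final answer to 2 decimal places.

5000 donkey × 1.713 = 8565 sheep
8565 sheep × 0.76252 = 6530.9838 wine
6530.9838 wine × 0.79594 = 5198.271245772 donkey

5198.27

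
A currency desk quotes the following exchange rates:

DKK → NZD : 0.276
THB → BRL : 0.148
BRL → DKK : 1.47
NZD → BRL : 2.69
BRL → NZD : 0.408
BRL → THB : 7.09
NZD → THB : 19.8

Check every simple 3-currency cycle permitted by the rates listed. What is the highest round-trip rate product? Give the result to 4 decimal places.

1.1956

THB→BRL→NZD→THB: 0.148 × 0.408 × 19.8 = 1.19560
DKK→NZD→BRL→DKK: 0.276 × 2.69 × 1.47 = 1.09139
Maximum is THB→BRL→NZD→THB at 1.1956; arbitrage exists.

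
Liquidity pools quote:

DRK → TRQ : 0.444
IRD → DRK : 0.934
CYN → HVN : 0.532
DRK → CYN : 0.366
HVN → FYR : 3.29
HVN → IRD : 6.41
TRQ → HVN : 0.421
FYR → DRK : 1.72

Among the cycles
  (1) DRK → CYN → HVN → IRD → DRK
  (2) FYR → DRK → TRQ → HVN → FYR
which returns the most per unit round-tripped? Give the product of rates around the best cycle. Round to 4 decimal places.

1.1657

(1) 0.366 × 0.532 × 6.41 × 0.934 = 1.16573
(2) 1.72 × 0.444 × 0.421 × 3.29 = 1.05777
Highest is cycle (1) at 1.1657 (>1, arbitrage).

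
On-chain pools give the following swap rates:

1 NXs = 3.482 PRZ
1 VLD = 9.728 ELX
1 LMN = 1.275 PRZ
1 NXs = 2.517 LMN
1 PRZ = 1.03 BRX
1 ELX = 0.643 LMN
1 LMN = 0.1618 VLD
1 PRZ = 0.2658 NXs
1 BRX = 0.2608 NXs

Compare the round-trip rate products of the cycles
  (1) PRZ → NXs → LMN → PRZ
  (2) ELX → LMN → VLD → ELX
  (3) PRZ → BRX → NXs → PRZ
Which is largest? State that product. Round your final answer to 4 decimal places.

(1) 0.2658 × 2.517 × 1.275 = 0.85300
(2) 0.643 × 0.1618 × 9.728 = 1.01208
(3) 1.03 × 0.2608 × 3.482 = 0.93535
Highest is cycle (2) at 1.0121 (>1, arbitrage).

1.0121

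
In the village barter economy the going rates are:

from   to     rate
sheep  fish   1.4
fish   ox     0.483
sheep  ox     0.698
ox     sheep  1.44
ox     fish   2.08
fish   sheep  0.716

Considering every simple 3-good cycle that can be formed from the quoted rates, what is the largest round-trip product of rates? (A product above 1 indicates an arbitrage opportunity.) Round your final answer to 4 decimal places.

sheep→ox→fish→sheep: 0.698 × 2.08 × 0.716 = 1.03952
sheep→fish→ox→sheep: 1.4 × 0.483 × 1.44 = 0.97373
Maximum is sheep→ox→fish→sheep at 1.0395; arbitrage exists.

1.0395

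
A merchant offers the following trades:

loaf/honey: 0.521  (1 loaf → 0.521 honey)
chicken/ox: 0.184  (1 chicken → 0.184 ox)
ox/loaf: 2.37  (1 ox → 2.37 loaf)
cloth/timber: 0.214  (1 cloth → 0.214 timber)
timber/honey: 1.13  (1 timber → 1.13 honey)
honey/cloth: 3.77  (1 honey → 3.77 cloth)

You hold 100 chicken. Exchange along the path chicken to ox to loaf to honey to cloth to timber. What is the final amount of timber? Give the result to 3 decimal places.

100 chicken × 0.184 = 18.4 ox
18.4 ox × 2.37 = 43.608 loaf
43.608 loaf × 0.521 = 22.719768 honey
22.719768 honey × 3.77 = 85.65352536 cloth
85.65352536 cloth × 0.214 = 18.32985442704 timber

18.330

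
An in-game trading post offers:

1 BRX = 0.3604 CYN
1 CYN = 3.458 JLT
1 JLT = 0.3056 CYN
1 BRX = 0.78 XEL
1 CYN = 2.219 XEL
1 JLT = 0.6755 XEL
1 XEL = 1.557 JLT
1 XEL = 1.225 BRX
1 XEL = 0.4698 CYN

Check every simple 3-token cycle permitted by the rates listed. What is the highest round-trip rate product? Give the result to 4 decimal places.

XEL→CYN→JLT→XEL: 0.4698 × 3.458 × 0.6755 = 1.09740
XEL→JLT→CYN→XEL: 1.557 × 0.3056 × 2.219 = 1.05584
XEL→BRX→CYN→XEL: 1.225 × 0.3604 × 2.219 = 0.97967
Maximum is XEL→CYN→JLT→XEL at 1.0974; arbitrage exists.

1.0974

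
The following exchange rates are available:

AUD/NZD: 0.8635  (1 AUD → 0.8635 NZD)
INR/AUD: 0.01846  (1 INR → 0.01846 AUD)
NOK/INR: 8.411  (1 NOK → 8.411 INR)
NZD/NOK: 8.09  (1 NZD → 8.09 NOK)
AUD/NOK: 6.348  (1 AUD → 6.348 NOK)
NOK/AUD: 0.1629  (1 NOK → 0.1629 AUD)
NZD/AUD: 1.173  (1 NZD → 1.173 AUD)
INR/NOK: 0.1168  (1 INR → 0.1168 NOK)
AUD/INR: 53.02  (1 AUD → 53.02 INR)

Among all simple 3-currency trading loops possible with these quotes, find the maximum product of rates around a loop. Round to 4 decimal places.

AUD→NZD→NOK→AUD: 0.8635 × 8.09 × 0.1629 = 1.13797
AUD→INR→NOK→AUD: 53.02 × 0.1168 × 0.1629 = 1.00880
AUD→NOK→INR→AUD: 6.348 × 8.411 × 0.01846 = 0.98564
Maximum is AUD→NZD→NOK→AUD at 1.1380; arbitrage exists.

1.1380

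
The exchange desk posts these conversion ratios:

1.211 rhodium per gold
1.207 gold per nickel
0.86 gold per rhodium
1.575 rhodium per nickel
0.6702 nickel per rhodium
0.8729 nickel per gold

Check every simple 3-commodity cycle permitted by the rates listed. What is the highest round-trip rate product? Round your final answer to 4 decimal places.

rhodium→gold→nickel→rhodium: 0.86 × 0.8729 × 1.575 = 1.18234
rhodium→nickel→gold→rhodium: 0.6702 × 1.207 × 1.211 = 0.97962
Maximum is rhodium→gold→nickel→rhodium at 1.1823; arbitrage exists.

1.1823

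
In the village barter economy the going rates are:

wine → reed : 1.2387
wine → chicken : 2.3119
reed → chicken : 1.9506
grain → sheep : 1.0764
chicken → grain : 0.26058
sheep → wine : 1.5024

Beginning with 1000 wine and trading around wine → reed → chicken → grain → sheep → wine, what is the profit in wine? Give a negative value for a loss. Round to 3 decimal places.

18.204

1000 wine × 1.2387 = 1238.7 reed
1238.7 reed × 1.9506 = 2416.20822 chicken
2416.20822 chicken × 0.26058 = 629.6155379676 grain
629.6155379676 grain × 1.0764 = 677.71816506832464 sheep
677.71816506832464 sheep × 1.5024 = 1018.203771198650939136 wine
Net change: 1018.203771198650939136 − 1000 = 18.203771198650939136 wine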